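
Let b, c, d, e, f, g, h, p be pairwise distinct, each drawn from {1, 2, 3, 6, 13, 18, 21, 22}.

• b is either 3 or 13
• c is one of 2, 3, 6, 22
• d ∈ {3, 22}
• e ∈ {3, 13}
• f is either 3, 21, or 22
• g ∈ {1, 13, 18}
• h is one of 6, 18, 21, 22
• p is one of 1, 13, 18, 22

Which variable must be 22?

d

Among the 8 variables, 2 fits only c (and all 8 values in {1, 2, 3, 6, 13, 18, 21, 22} must be used), so c = 2.
The 7 still-open variables draw from only 7 values {1, 3, 6, 13, 18, 21, 22}, so each is used; only h can be 6, hence h = 6.
Among the 6 still-open variables, 21 fits only f (and all 6 values in {1, 3, 13, 18, 21, 22} must be used), so f = 21.
The 2 variables b and e are confined to {3, 13}, which locks those values in; drop them from d, g, p.
So 22 goes to d.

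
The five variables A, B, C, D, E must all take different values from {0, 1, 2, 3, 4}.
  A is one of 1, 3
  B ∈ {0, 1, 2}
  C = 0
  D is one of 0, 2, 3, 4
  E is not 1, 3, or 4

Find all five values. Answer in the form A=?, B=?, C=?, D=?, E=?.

A=3, B=1, C=0, D=4, E=2

C has just one choice, so C = 0. Eliminate 0 elsewhere: B, D, E.
E has just one choice, so E = 2. Eliminate 2 elsewhere: B, D.
That leaves B = 1. Remove 1 from A.
A's domain is down to {3}, so A = 3. So D can't be 3.
That leaves D = 4.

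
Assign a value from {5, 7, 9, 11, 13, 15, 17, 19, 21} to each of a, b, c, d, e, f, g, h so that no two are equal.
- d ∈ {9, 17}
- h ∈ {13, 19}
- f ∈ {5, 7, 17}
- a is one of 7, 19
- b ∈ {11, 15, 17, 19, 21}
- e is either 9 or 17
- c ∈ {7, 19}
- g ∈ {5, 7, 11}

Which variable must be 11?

The 2 variables a and c are confined to {7, 19}, which locks those values in; drop them from b, f, g, h.
That leaves h = 13.
d and e share exactly the 2 values {9, 17}; by pigeonhole those values go to them, so strike 9, 17 from b, f.
That leaves f = 5. Strike 5 from g.
So 11 goes to g.

g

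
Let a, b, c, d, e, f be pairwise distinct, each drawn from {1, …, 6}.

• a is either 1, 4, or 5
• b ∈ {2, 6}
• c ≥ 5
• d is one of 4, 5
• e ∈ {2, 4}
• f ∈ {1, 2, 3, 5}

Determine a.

The 6 variables together cover exactly {1, 2, 3, 4, 5, 6} — 6 values for 6 variables — and 3 appears only in f's list, so f = 3.
The 5 still-open variables draw from only 5 values {1, 2, 4, 5, 6}, so each is used; only a can be 1, hence a = 1.

1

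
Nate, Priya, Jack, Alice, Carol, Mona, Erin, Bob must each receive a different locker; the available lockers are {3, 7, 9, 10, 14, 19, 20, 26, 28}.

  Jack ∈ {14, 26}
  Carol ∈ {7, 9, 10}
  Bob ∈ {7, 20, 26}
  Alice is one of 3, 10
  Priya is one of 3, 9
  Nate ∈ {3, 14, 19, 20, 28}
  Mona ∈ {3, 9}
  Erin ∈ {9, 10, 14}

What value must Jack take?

Priya and Mona share exactly the 2 values {3, 9}; by pigeonhole those values go to them, so strike 3, 9 from Nate, Alice, Carol, Erin.
Alice must be 10 (only option left). Eliminate 10 elsewhere: Carol, Erin.
Carol must be 7 (only option left). So Bob can't be 7.
Erin must be 14 (only option left). So Nate, Jack can't be 14.
So Jack = 26.

26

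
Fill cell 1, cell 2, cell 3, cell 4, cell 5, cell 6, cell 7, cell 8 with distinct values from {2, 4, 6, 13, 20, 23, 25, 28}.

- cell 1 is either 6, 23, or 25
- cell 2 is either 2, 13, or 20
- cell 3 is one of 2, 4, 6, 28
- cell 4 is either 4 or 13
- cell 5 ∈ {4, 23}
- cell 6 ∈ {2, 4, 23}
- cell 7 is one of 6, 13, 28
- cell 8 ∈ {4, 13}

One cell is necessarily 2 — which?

The 8 variables draw from only 8 values {2, 4, 6, 13, 20, 23, 25, 28}, so each is used; only cell 2 can be 20, hence cell 2 = 20.
The 7 still-open variables draw from only 7 values {2, 4, 6, 13, 23, 25, 28}, so each is used; only cell 1 can be 25, hence cell 1 = 25.
The 2 variables cell 4 and cell 8 are confined to {4, 13}, which locks those values in; drop them from cell 3, cell 5, cell 6, cell 7.
cell 5's domain is down to {23}, so cell 5 = 23. Strike 23 from cell 6.

cell 6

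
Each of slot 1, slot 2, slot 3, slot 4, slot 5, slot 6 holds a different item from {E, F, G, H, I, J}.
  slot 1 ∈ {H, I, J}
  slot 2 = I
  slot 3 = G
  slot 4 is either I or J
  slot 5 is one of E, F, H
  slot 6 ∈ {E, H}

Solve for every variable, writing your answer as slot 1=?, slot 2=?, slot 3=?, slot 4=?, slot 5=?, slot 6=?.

slot 1=H, slot 2=I, slot 3=G, slot 4=J, slot 5=F, slot 6=E

slot 2 must be I (only option left). So slot 1, slot 4 can't be I.
That leaves slot 3 = G.
slot 4 must be J (only option left). Remove J from slot 1.
slot 1's domain is down to {H}, so slot 1 = H. So slot 5, slot 6 can't be H.
slot 6 must be E (only option left). So slot 5 can't be E.
That leaves slot 5 = F.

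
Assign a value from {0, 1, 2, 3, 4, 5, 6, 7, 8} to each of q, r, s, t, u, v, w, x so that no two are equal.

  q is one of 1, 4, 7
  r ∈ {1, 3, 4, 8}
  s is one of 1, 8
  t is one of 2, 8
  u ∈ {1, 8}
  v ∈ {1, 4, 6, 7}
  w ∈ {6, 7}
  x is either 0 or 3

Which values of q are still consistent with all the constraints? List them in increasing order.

Among the 8 variables, 0 fits only x (and all 8 values in {0, 1, 2, 3, 4, 6, 7, 8} must be used), so x = 0.
The 7 still-open variables draw from only 7 values {1, 2, 3, 4, 6, 7, 8}, so each is used; only t can be 2, hence t = 2.
The 6 still-open variables together cover exactly {1, 3, 4, 6, 7, 8} — 6 values for 6 variables — and 3 appears only in r's list, so r = 3.
The 2 variables s and u are confined to {1, 8}, which locks those values in; drop them from q, v.
No further eliminations apply; q can still be any of 4, 7.

4, 7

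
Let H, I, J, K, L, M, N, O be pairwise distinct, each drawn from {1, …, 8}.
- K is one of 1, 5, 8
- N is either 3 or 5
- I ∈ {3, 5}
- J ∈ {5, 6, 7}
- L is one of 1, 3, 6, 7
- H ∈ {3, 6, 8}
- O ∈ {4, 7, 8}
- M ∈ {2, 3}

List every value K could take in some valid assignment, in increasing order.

The 8 variables draw from only 8 values {1, 2, 3, 4, 5, 6, 7, 8}, so each is used; only M can be 2, hence M = 2.
Among the 7 still-open variables, 4 fits only O (and all 7 values in {1, 3, 4, 5, 6, 7, 8} must be used), so O = 4.
I and N between them cover only {3, 5} — a naked pair. Remove those values from H, J, K, L.
No further eliminations apply; K can still be any of 1, 8.

1, 8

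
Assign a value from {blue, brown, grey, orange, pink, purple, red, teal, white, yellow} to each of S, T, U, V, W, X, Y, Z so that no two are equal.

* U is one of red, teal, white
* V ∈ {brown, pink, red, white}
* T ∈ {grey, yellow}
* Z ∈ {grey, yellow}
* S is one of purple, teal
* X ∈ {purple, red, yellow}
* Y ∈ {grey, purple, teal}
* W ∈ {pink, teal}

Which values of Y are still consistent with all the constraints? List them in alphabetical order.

purple, teal

The 8 variables draw from only 8 values {brown, grey, pink, purple, red, teal, white, yellow}, so each is used; only V can be brown, hence V = brown.
The 7 still-open variables draw from only 7 values {grey, pink, purple, red, teal, white, yellow}, so each is used; only W can be pink, hence W = pink.
The 6 still-open variables draw from only 6 values {grey, purple, red, teal, white, yellow}, so each is used; only U can be white, hence U = white.
Among the 5 still-open variables, red fits only X (and all 5 values in {grey, purple, red, teal, yellow} must be used), so X = red.
The 2 variables T and Z are confined to {grey, yellow}, which locks those values in; drop them from Y.
No further eliminations apply; Y can still be any of purple, teal.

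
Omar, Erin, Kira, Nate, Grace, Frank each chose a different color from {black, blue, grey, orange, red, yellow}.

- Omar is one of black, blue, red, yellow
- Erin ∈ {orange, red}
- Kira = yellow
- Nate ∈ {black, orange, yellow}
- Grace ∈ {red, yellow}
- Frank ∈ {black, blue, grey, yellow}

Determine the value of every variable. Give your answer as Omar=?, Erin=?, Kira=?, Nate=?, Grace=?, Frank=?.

Omar=blue, Erin=orange, Kira=yellow, Nate=black, Grace=red, Frank=grey

Kira's domain is down to {yellow}, so Kira = yellow. So Omar, Nate, Grace, Frank can't be yellow.
Grace has just one choice, so Grace = red. So Omar, Erin can't be red.
Erin must be orange (only option left). So Nate can't be orange.
Nate must be black (only option left). Eliminate black elsewhere: Omar, Frank.
Omar's domain is down to {blue}, so Omar = blue. So Frank can't be blue.
Frank's domain is down to {grey}, so Frank = grey.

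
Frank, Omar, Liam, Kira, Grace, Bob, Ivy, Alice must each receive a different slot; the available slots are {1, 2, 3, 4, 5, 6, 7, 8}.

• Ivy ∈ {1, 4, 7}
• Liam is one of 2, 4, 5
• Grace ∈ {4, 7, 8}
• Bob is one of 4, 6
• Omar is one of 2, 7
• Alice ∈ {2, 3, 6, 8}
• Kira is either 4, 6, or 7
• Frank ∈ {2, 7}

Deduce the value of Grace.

8

The 8 variables draw from only 8 values {1, 2, 3, 4, 5, 6, 7, 8}, so each is used; only Ivy can be 1, hence Ivy = 1.
The 7 still-open variables together cover exactly {2, 3, 4, 5, 6, 7, 8} — 7 values for 7 variables — and 3 appears only in Alice's list, so Alice = 3.
The 6 still-open variables together cover exactly {2, 4, 5, 6, 7, 8} — 6 values for 6 variables — and 5 appears only in Liam's list, so Liam = 5.
The 5 still-open variables together cover exactly {2, 4, 6, 7, 8} — 5 values for 5 variables — and 8 appears only in Grace's list, so Grace = 8.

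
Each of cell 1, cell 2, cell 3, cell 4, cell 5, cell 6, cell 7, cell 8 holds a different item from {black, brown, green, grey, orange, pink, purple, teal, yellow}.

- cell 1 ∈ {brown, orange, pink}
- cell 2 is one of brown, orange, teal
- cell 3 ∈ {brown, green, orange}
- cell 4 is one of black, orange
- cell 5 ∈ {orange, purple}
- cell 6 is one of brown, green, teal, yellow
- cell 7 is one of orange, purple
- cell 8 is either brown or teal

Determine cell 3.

green

The 8 variables draw from only 8 values {black, brown, green, orange, pink, purple, teal, yellow}, so each is used; only cell 4 can be black, hence cell 4 = black.
Among the 7 still-open variables, pink fits only cell 1 (and all 7 values in {brown, green, orange, pink, purple, teal, yellow} must be used), so cell 1 = pink.
The 6 still-open variables together cover exactly {brown, green, orange, purple, teal, yellow} — 6 values for 6 variables — and yellow appears only in cell 6's list, so cell 6 = yellow.
The 5 still-open variables together cover exactly {brown, green, orange, purple, teal} — 5 values for 5 variables — and green appears only in cell 3's list, so cell 3 = green.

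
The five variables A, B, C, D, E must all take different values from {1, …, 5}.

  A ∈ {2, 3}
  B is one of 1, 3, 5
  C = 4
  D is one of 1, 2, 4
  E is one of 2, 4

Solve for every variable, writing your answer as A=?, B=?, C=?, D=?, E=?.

C must be 4 (only option left). So D, E can't be 4.
E has just one choice, so E = 2. Remove 2 from A, D.
A's domain is down to {3}, so A = 3. Remove 3 from B.
D must be 1 (only option left). Eliminate 1 elsewhere: B.
B's domain is down to {5}, so B = 5.

A=3, B=5, C=4, D=1, E=2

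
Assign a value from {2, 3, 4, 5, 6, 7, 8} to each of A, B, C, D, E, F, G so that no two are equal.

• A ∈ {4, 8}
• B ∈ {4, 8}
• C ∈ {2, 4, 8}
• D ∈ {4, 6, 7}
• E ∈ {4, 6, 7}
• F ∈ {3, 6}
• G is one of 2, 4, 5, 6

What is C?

The 7 variables draw from only 7 values {2, 3, 4, 5, 6, 7, 8}, so each is used; only F can be 3, hence F = 3.
The 6 still-open variables together cover exactly {2, 4, 5, 6, 7, 8} — 6 values for 6 variables — and 5 appears only in G's list, so G = 5.
The 5 still-open variables together cover exactly {2, 4, 6, 7, 8} — 5 values for 5 variables — and 2 appears only in C's list, so C = 2.

2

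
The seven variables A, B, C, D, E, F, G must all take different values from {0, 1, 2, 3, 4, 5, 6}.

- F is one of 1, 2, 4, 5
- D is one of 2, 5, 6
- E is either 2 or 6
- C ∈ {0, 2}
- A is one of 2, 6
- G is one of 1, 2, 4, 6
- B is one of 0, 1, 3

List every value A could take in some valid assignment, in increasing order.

2, 6

The 7 variables draw from only 7 values {0, 1, 2, 3, 4, 5, 6}, so each is used; only B can be 3, hence B = 3.
The 6 still-open variables together cover exactly {0, 1, 2, 4, 5, 6} — 6 values for 6 variables — and 0 appears only in C's list, so C = 0.
A and E share exactly the 2 values {2, 6}; by pigeonhole those values go to them, so strike 2, 6 from D, F, G.
That leaves D = 5. Remove 5 from F.
No further eliminations apply; A can still be any of 2, 6.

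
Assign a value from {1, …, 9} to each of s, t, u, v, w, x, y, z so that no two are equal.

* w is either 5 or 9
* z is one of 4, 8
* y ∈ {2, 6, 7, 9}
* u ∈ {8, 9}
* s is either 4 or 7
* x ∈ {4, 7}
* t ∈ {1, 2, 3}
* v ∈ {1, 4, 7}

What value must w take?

5

s and x share exactly the 2 values {4, 7}; by pigeonhole those values go to them, so strike 4, 7 from v, y, z.
v's domain is down to {1}, so v = 1. Eliminate 1 elsewhere: t.
z has just one choice, so z = 8. Strike 8 from u.
u has just one choice, so u = 9. Remove 9 from w, y.
So w = 5.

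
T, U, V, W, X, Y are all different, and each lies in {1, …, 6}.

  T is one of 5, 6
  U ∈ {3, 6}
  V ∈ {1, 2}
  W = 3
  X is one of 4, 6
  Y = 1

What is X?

W's domain is down to {3}, so W = 3. Eliminate 3 elsewhere: U.
That leaves Y = 1. Remove 1 from V.
U must be 6 (only option left). So T, X can't be 6.
So X = 4.

4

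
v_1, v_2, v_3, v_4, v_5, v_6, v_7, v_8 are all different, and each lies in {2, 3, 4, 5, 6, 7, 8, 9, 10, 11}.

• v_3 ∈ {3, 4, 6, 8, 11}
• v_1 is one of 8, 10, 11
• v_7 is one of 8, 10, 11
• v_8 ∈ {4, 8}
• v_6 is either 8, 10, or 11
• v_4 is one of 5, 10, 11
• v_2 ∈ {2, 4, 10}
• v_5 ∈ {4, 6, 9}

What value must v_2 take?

The 3 variables v_1, v_6, v_7 are confined to {8, 10, 11}, which locks those values in; drop them from v_2, v_3, v_4, v_8.
v_4 has just one choice, so v_4 = 5.
That leaves v_8 = 4. Strike 4 from v_2, v_3, v_5.
So v_2 = 2.

2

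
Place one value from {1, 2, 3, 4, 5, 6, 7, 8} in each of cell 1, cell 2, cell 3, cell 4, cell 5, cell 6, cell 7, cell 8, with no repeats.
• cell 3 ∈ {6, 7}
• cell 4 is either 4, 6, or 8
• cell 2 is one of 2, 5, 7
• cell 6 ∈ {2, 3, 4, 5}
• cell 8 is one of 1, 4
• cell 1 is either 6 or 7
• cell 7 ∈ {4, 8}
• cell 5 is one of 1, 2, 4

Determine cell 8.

The 8 variables together cover exactly {1, 2, 3, 4, 5, 6, 7, 8} — 8 values for 8 variables — and 3 appears only in cell 6's list, so cell 6 = 3.
The 7 still-open variables draw from only 7 values {1, 2, 4, 5, 6, 7, 8}, so each is used; only cell 2 can be 5, hence cell 2 = 5.
Among the 6 still-open variables, 2 fits only cell 5 (and all 6 values in {1, 2, 4, 6, 7, 8} must be used), so cell 5 = 2.
Among the 5 still-open variables, 1 fits only cell 8 (and all 5 values in {1, 4, 6, 7, 8} must be used), so cell 8 = 1.

1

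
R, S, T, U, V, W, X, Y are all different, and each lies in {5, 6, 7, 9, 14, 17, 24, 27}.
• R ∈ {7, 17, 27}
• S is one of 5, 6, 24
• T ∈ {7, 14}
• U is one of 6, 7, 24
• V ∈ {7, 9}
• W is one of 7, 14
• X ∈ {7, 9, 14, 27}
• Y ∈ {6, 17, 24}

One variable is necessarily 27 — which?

The 8 variables together cover exactly {5, 6, 7, 9, 14, 17, 24, 27} — 8 values for 8 variables — and 5 appears only in S's list, so S = 5.
The 2 variables T and W are confined to {7, 14}, which locks those values in; drop them from R, U, V, X.
V must be 9 (only option left). So X can't be 9.
So 27 goes to X.

X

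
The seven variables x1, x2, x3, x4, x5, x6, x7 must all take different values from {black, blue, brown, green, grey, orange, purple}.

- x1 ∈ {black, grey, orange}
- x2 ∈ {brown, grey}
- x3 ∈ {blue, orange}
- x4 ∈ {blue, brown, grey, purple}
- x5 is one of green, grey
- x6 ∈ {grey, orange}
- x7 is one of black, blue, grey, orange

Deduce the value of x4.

purple

The 7 variables draw from only 7 values {black, blue, brown, green, grey, orange, purple}, so each is used; only x5 can be green, hence x5 = green.
The 6 still-open variables draw from only 6 values {black, blue, brown, grey, orange, purple}, so each is used; only x4 can be purple, hence x4 = purple.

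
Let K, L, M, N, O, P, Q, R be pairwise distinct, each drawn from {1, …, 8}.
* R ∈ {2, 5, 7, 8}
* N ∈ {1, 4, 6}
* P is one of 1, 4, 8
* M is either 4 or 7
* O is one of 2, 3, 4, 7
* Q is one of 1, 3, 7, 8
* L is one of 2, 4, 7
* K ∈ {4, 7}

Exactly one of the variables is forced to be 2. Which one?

L

The 8 variables together cover exactly {1, 2, 3, 4, 5, 6, 7, 8} — 8 values for 8 variables — and 5 appears only in R's list, so R = 5.
The 7 still-open variables together cover exactly {1, 2, 3, 4, 6, 7, 8} — 7 values for 7 variables — and 6 appears only in N's list, so N = 6.
K and M between them cover only {4, 7} — a naked pair. Remove those values from L, O, P, Q.
So 2 goes to L.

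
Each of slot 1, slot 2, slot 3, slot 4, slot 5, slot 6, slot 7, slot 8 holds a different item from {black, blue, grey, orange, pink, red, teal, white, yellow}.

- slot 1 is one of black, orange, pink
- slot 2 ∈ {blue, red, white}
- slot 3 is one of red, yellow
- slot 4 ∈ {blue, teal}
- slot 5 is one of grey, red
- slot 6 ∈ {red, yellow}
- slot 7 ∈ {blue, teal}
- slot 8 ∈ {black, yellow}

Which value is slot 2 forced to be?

slot 3 and slot 6 share exactly the 2 values {red, yellow}; by pigeonhole those values go to them, so strike red, yellow from slot 2, slot 5, slot 8.
slot 5's domain is down to {grey}, so slot 5 = grey.
slot 8 has just one choice, so slot 8 = black. Remove black from slot 1.
slot 4 and slot 7 share exactly the 2 values {blue, teal}; by pigeonhole those values go to them, so strike blue, teal from slot 2.
So slot 2 = white.

white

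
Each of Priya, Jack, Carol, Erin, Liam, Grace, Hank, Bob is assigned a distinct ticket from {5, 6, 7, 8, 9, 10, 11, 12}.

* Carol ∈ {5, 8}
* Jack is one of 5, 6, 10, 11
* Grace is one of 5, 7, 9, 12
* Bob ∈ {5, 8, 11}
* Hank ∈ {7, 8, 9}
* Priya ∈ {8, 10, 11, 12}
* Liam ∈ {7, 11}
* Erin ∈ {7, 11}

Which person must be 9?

Hank

The 8 variables together cover exactly {5, 6, 7, 8, 9, 10, 11, 12} — 8 values for 8 variables — and 6 appears only in Jack's list, so Jack = 6.
Among the 7 still-open variables, 10 fits only Priya (and all 7 values in {5, 7, 8, 9, 10, 11, 12} must be used), so Priya = 10.
The 6 still-open variables together cover exactly {5, 7, 8, 9, 11, 12} — 6 values for 6 variables — and 12 appears only in Grace's list, so Grace = 12.
Among the 5 still-open variables, 9 fits only Hank (and all 5 values in {5, 7, 8, 9, 11} must be used), so Hank = 9.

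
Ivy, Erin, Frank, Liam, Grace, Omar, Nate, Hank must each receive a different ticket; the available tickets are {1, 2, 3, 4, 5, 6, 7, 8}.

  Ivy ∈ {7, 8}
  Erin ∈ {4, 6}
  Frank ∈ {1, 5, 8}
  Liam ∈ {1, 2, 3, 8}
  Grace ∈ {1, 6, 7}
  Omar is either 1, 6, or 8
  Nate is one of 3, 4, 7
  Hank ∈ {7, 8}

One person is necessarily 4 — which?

Among the 8 variables, 2 fits only Liam (and all 8 values in {1, 2, 3, 4, 5, 6, 7, 8} must be used), so Liam = 2.
The 7 still-open variables draw from only 7 values {1, 3, 4, 5, 6, 7, 8}, so each is used; only Nate can be 3, hence Nate = 3.
Among the 6 still-open variables, 4 fits only Erin (and all 6 values in {1, 4, 5, 6, 7, 8} must be used), so Erin = 4.

Erin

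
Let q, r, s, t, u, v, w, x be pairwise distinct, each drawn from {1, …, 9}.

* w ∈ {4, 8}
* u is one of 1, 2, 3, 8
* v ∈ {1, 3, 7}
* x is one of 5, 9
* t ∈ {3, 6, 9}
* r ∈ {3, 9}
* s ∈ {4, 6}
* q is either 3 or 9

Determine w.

q and r between them cover only {3, 9} — a naked pair. Remove those values from t, u, v, x.
That leaves t = 6. So s can't be 6.
x has just one choice, so x = 5.
That leaves s = 4. Eliminate 4 elsewhere: w.
So w = 8.

8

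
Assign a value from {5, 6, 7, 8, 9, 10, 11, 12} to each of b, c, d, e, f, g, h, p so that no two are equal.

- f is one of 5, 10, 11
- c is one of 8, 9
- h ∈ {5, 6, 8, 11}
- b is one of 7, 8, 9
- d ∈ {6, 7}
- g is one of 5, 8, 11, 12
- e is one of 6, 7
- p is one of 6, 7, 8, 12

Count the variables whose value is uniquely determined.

2

The 8 variables together cover exactly {5, 6, 7, 8, 9, 10, 11, 12} — 8 values for 8 variables — and 10 appears only in f's list, so f = 10.
d and e share exactly the 2 values {6, 7}; by pigeonhole those values go to them, so strike 6, 7 from b, h, p.
b and c between them cover only {8, 9} — a naked pair. Remove those values from g, h, p.
p has just one choice, so p = 12. Strike 12 from g.
Determined: f=10, p=12. The other variables each still have more than one consistent value. That makes 2.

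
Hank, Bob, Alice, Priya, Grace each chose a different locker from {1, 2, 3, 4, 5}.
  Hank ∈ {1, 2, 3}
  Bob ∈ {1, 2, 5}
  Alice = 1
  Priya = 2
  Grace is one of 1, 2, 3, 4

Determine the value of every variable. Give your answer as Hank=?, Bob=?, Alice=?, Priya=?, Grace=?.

Hank=3, Bob=5, Alice=1, Priya=2, Grace=4

Alice has just one choice, so Alice = 1. Eliminate 1 elsewhere: Hank, Bob, Grace.
Priya's domain is down to {2}, so Priya = 2. Strike 2 from Hank, Bob, Grace.
Hank has just one choice, so Hank = 3. Remove 3 from Grace.
Bob must be 5 (only option left).
Grace's domain is down to {4}, so Grace = 4.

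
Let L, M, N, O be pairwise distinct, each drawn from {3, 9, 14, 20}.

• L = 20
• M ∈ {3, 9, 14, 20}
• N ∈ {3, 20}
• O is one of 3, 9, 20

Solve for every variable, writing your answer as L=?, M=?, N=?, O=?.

L=20, M=14, N=3, O=9

L must be 20 (only option left). So M, N, O can't be 20.
That leaves N = 3. Remove 3 from M, O.
O has just one choice, so O = 9. Eliminate 9 elsewhere: M.
M's domain is down to {14}, so M = 14.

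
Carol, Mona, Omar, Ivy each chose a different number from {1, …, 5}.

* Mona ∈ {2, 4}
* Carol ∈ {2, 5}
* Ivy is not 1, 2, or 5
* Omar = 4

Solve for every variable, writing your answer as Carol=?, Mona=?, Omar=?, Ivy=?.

Carol=5, Mona=2, Omar=4, Ivy=3

Omar has just one choice, so Omar = 4. Eliminate 4 elsewhere: Mona, Ivy.
Ivy must be 3 (only option left).
Mona's domain is down to {2}, so Mona = 2. So Carol can't be 2.
Carol must be 5 (only option left).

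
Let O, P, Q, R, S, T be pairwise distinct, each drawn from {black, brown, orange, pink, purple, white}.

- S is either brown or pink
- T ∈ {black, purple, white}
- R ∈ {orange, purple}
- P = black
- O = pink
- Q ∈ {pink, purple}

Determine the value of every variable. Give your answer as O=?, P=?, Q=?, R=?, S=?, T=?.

O=pink, P=black, Q=purple, R=orange, S=brown, T=white

O must be pink (only option left). Eliminate pink elsewhere: Q, S.
P's domain is down to {black}, so P = black. Strike black from T.
Q's domain is down to {purple}, so Q = purple. Eliminate purple elsewhere: R, T.
That leaves R = orange.
That leaves S = brown.
That leaves T = white.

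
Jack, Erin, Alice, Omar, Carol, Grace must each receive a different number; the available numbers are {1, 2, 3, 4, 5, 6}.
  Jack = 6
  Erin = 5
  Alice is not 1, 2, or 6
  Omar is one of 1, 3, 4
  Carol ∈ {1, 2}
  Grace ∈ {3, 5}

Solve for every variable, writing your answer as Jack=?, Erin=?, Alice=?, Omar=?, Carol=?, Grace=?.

Jack's domain is down to {6}, so Jack = 6.
Erin's domain is down to {5}, so Erin = 5. Remove 5 from Alice, Grace.
Grace must be 3 (only option left). Strike 3 from Alice, Omar.
Alice has just one choice, so Alice = 4. Strike 4 from Omar.
Omar has just one choice, so Omar = 1. Strike 1 from Carol.
Carol has just one choice, so Carol = 2.

Jack=6, Erin=5, Alice=4, Omar=1, Carol=2, Grace=3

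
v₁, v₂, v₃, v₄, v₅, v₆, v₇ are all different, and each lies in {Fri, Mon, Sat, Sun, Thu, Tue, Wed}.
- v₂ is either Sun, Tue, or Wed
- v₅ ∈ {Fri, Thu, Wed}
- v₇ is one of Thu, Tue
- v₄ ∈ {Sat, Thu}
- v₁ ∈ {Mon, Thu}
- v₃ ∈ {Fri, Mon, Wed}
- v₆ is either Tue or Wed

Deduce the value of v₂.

Sun

The 7 variables together cover exactly {Fri, Mon, Sat, Sun, Thu, Tue, Wed} — 7 values for 7 variables — and Sat appears only in v₄'s list, so v₄ = Sat.
Among the 6 still-open variables, Sun fits only v₂ (and all 6 values in {Fri, Mon, Sun, Thu, Tue, Wed} must be used), so v₂ = Sun.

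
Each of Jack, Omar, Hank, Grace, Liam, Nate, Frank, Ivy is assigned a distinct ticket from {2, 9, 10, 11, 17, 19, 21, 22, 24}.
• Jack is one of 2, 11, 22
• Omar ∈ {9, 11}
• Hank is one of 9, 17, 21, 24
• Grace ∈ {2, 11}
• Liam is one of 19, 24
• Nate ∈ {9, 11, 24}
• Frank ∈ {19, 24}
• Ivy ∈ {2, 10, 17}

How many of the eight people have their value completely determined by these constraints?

Liam and Frank between them cover only {19, 24} — a naked pair. Remove those values from Hank, Nate.
Omar and Nate between them cover only {9, 11} — a naked pair. Remove those values from Jack, Hank, Grace.
Grace has just one choice, so Grace = 2. Strike 2 from Jack, Ivy.
That leaves Jack = 22.
Determined: Jack=22, Grace=2. The other people each still have more than one consistent value. That makes 2.

2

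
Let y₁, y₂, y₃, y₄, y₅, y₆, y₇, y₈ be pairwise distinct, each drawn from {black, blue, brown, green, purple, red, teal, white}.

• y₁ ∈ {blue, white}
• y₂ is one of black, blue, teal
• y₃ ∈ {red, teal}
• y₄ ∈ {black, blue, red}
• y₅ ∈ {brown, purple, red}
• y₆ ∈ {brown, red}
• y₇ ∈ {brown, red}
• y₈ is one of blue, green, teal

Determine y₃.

teal

The 8 variables together cover exactly {black, blue, brown, green, purple, red, teal, white} — 8 values for 8 variables — and green appears only in y₈'s list, so y₈ = green.
The 7 still-open variables together cover exactly {black, blue, brown, purple, red, teal, white} — 7 values for 7 variables — and purple appears only in y₅'s list, so y₅ = purple.
The 6 still-open variables draw from only 6 values {black, blue, brown, red, teal, white}, so each is used; only y₁ can be white, hence y₁ = white.
The 2 variables y₆ and y₇ are confined to {brown, red}, which locks those values in; drop them from y₃, y₄.
So y₃ = teal.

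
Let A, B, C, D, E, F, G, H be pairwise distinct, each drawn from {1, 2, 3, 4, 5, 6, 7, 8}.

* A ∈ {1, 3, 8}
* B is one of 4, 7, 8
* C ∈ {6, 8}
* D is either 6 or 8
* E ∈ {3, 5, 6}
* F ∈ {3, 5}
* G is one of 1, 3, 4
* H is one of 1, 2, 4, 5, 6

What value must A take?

Among the 8 variables, 2 fits only H (and all 8 values in {1, 2, 3, 4, 5, 6, 7, 8} must be used), so H = 2.
Among the 7 still-open variables, 7 fits only B (and all 7 values in {1, 3, 4, 5, 6, 7, 8} must be used), so B = 7.
The 6 still-open variables draw from only 6 values {1, 3, 4, 5, 6, 8}, so each is used; only G can be 4, hence G = 4.
Among the 5 still-open variables, 1 fits only A (and all 5 values in {1, 3, 5, 6, 8} must be used), so A = 1.

1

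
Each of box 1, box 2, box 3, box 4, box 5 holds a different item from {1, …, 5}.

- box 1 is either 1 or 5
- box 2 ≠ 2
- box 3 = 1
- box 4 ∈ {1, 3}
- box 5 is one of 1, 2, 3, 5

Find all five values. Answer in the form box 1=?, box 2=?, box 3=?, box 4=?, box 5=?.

box 1=5, box 2=4, box 3=1, box 4=3, box 5=2

box 3's domain is down to {1}, so box 3 = 1. Strike 1 from box 1, box 2, box 4, box 5.
box 4 must be 3 (only option left). Strike 3 from box 2, box 5.
box 1 has just one choice, so box 1 = 5. Remove 5 from box 2, box 5.
box 2 has just one choice, so box 2 = 4.
That leaves box 5 = 2.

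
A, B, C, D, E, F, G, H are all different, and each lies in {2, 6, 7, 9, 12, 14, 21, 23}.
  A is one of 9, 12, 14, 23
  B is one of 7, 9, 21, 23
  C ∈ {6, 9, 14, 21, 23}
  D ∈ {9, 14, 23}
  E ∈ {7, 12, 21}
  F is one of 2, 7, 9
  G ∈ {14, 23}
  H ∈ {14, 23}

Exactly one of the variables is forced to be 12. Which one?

A

Among the 8 variables, 2 fits only F (and all 8 values in {2, 6, 7, 9, 12, 14, 21, 23} must be used), so F = 2.
The 7 still-open variables together cover exactly {6, 7, 9, 12, 14, 21, 23} — 7 values for 7 variables — and 6 appears only in C's list, so C = 6.
The 2 variables G and H are confined to {14, 23}, which locks those values in; drop them from A, B, D.
D's domain is down to {9}, so D = 9. Eliminate 9 elsewhere: A, B.
So 12 goes to A.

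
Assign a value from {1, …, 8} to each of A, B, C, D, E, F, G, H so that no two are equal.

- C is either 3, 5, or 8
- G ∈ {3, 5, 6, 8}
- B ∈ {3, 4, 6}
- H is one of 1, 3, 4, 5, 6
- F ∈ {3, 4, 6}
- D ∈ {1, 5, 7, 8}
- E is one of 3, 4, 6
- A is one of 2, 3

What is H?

The 8 variables draw from only 8 values {1, 2, 3, 4, 5, 6, 7, 8}, so each is used; only A can be 2, hence A = 2.
Among the 7 still-open variables, 7 fits only D (and all 7 values in {1, 3, 4, 5, 6, 7, 8} must be used), so D = 7.
The 6 still-open variables together cover exactly {1, 3, 4, 5, 6, 8} — 6 values for 6 variables — and 1 appears only in H's list, so H = 1.

1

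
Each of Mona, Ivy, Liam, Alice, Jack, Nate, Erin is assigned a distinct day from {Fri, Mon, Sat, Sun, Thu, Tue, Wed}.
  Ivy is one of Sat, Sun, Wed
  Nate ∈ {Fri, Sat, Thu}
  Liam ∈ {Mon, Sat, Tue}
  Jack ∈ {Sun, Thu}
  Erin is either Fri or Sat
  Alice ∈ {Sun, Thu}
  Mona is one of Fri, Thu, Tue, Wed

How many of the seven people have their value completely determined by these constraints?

3

The 7 variables together cover exactly {Fri, Mon, Sat, Sun, Thu, Tue, Wed} — 7 values for 7 variables — and Mon appears only in Liam's list, so Liam = Mon.
The 6 still-open variables together cover exactly {Fri, Sat, Sun, Thu, Tue, Wed} — 6 values for 6 variables — and Tue appears only in Mona's list, so Mona = Tue.
Among the 5 still-open variables, Wed fits only Ivy (and all 5 values in {Fri, Sat, Sun, Thu, Wed} must be used), so Ivy = Wed.
Alice and Jack between them cover only {Sun, Thu} — a naked pair. Remove those values from Nate.
Determined: Mona=Tue, Ivy=Wed, Liam=Mon. The other people each still have more than one consistent value. That makes 3.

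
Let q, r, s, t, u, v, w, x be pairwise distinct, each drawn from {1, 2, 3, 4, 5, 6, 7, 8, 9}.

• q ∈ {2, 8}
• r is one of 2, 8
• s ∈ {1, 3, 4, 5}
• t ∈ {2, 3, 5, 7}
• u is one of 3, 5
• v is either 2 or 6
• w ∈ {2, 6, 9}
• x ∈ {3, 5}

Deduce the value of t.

7

q and r share exactly the 2 values {2, 8}; by pigeonhole those values go to them, so strike 2, 8 from t, v, w.
v must be 6 (only option left). Remove 6 from w.
w has just one choice, so w = 9.
The 2 variables u and x are confined to {3, 5}, which locks those values in; drop them from s, t.
So t = 7.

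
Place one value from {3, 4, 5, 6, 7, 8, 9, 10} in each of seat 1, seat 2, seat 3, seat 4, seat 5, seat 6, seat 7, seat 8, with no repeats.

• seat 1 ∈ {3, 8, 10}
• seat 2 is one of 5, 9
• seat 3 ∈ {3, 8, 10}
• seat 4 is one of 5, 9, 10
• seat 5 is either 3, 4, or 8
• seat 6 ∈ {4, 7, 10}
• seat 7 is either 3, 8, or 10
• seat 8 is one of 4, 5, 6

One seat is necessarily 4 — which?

The 8 variables together cover exactly {3, 4, 5, 6, 7, 8, 9, 10} — 8 values for 8 variables — and 6 appears only in seat 8's list, so seat 8 = 6.
The 7 still-open variables draw from only 7 values {3, 4, 5, 7, 8, 9, 10}, so each is used; only seat 6 can be 7, hence seat 6 = 7.
Among the 6 still-open variables, 4 fits only seat 5 (and all 6 values in {3, 4, 5, 8, 9, 10} must be used), so seat 5 = 4.

seat 5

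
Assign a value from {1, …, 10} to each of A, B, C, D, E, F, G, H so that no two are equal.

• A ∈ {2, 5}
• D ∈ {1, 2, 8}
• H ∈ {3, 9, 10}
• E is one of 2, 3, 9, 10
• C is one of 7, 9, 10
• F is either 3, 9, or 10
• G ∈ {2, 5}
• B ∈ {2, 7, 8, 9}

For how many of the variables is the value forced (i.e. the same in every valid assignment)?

The 8 variables together cover exactly {1, 2, 3, 5, 7, 8, 9, 10} — 8 values for 8 variables — and 1 appears only in D's list, so D = 1.
The 7 still-open variables together cover exactly {2, 3, 5, 7, 8, 9, 10} — 7 values for 7 variables — and 8 appears only in B's list, so B = 8.
The 6 still-open variables together cover exactly {2, 3, 5, 7, 9, 10} — 6 values for 6 variables — and 7 appears only in C's list, so C = 7.
The 2 variables A and G are confined to {2, 5}, which locks those values in; drop them from E.
Determined: B=8, C=7, D=1. The other variables each still have more than one consistent value. That makes 3.

3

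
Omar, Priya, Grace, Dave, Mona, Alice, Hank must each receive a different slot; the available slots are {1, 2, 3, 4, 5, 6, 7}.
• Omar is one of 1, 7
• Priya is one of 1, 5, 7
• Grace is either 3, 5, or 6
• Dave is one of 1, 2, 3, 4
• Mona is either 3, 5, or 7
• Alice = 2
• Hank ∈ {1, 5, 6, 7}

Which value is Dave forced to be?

Alice has just one choice, so Alice = 2. Eliminate 2 elsewhere: Dave.
The 6 still-open variables draw from only 6 values {1, 3, 4, 5, 6, 7}, so each is used; only Dave can be 4, hence Dave = 4.

4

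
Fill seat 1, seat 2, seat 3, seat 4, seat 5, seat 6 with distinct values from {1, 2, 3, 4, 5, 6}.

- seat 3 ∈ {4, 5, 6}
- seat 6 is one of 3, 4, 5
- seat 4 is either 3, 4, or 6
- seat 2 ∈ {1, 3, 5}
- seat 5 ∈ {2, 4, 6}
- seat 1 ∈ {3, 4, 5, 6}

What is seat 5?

The 6 variables draw from only 6 values {1, 2, 3, 4, 5, 6}, so each is used; only seat 2 can be 1, hence seat 2 = 1.
The 5 still-open variables together cover exactly {2, 3, 4, 5, 6} — 5 values for 5 variables — and 2 appears only in seat 5's list, so seat 5 = 2.

2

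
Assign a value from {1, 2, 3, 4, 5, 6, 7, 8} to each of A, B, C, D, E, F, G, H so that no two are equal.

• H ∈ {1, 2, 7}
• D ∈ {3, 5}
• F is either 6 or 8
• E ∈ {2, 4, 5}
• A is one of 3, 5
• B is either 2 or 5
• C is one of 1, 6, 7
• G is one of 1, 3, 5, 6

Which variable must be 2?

Among the 8 variables, 4 fits only E (and all 8 values in {1, 2, 3, 4, 5, 6, 7, 8} must be used), so E = 4.
The 7 still-open variables draw from only 7 values {1, 2, 3, 5, 6, 7, 8}, so each is used; only F can be 8, hence F = 8.
A and D between them cover only {3, 5} — a naked pair. Remove those values from B, G.
So 2 goes to B.

B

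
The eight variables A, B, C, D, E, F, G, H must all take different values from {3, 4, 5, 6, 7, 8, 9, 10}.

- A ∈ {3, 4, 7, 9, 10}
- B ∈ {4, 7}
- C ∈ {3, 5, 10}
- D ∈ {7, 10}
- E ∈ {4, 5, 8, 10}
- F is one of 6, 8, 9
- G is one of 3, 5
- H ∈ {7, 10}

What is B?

The 8 variables draw from only 8 values {3, 4, 5, 6, 7, 8, 9, 10}, so each is used; only F can be 6, hence F = 6.
The 7 still-open variables together cover exactly {3, 4, 5, 7, 8, 9, 10} — 7 values for 7 variables — and 8 appears only in E's list, so E = 8.
The 6 still-open variables together cover exactly {3, 4, 5, 7, 9, 10} — 6 values for 6 variables — and 9 appears only in A's list, so A = 9.
The 5 still-open variables draw from only 5 values {3, 4, 5, 7, 10}, so each is used; only B can be 4, hence B = 4.

4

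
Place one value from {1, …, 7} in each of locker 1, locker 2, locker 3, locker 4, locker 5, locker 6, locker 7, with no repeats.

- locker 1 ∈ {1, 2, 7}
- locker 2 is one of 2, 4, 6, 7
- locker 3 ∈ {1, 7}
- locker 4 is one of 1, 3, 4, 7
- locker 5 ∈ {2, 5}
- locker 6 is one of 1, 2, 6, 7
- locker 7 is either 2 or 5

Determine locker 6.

The 7 variables draw from only 7 values {1, 2, 3, 4, 5, 6, 7}, so each is used; only locker 4 can be 3, hence locker 4 = 3.
Among the 6 still-open variables, 4 fits only locker 2 (and all 6 values in {1, 2, 4, 5, 6, 7} must be used), so locker 2 = 4.
The 5 still-open variables together cover exactly {1, 2, 5, 6, 7} — 5 values for 5 variables — and 6 appears only in locker 6's list, so locker 6 = 6.

6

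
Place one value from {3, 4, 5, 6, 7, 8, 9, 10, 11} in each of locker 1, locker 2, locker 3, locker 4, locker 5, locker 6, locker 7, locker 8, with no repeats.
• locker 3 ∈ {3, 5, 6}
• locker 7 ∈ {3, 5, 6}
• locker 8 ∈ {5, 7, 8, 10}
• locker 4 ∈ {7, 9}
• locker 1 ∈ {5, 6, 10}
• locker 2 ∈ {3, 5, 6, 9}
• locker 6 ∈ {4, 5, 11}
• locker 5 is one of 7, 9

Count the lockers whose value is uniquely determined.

2

locker 4 and locker 5 share exactly the 2 values {7, 9}; by pigeonhole those values go to them, so strike 7, 9 from locker 2, locker 8.
locker 2, locker 3, locker 7 between them cover only {3, 5, 6} — a naked triple. Remove those values from locker 1, locker 6, locker 8.
locker 1 must be 10 (only option left). Strike 10 from locker 8.
locker 8 has just one choice, so locker 8 = 8.
Determined: locker 1=10, locker 8=8. The other lockers each still have more than one consistent value. That makes 2.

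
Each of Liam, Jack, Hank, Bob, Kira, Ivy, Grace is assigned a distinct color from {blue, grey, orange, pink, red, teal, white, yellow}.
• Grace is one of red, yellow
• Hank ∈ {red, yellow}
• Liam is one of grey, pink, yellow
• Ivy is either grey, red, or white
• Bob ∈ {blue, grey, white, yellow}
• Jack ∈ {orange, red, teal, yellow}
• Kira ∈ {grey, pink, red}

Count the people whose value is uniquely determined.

Hank and Grace share exactly the 2 values {red, yellow}; by pigeonhole those values go to them, so strike red, yellow from Liam, Jack, Bob, Kira, Ivy.
Liam and Kira between them cover only {grey, pink} — a naked pair. Remove those values from Bob, Ivy.
That leaves Ivy = white. Strike white from Bob.
That leaves Bob = blue.
Determined: Bob=blue, Ivy=white. The other people each still have more than one consistent value. That makes 2.

2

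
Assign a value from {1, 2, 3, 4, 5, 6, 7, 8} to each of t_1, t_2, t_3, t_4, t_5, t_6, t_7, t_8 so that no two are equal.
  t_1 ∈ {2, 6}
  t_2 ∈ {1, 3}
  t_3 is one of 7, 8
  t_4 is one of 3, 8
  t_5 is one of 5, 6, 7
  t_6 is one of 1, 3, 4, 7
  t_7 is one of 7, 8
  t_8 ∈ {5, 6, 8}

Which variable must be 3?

t_4

The 8 variables draw from only 8 values {1, 2, 3, 4, 5, 6, 7, 8}, so each is used; only t_1 can be 2, hence t_1 = 2.
Among the 7 still-open variables, 4 fits only t_6 (and all 7 values in {1, 3, 4, 5, 6, 7, 8} must be used), so t_6 = 4.
The 6 still-open variables together cover exactly {1, 3, 5, 6, 7, 8} — 6 values for 6 variables — and 1 appears only in t_2's list, so t_2 = 1.
Among the 5 still-open variables, 3 fits only t_4 (and all 5 values in {3, 5, 6, 7, 8} must be used), so t_4 = 3.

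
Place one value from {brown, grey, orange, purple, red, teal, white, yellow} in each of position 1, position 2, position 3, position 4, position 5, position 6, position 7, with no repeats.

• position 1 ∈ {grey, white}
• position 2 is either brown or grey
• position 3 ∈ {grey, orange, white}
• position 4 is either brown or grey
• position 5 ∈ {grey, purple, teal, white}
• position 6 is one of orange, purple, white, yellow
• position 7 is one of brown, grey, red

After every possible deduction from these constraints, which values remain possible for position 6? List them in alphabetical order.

The 2 variables position 2 and position 4 are confined to {brown, grey}, which locks those values in; drop them from position 1, position 3, position 5, position 7.
That leaves position 1 = white. Strike white from position 3, position 5, position 6.
position 3 must be orange (only option left). Eliminate orange elsewhere: position 6.
position 7 must be red (only option left).
No further eliminations apply; position 6 can still be any of purple, yellow.

purple, yellow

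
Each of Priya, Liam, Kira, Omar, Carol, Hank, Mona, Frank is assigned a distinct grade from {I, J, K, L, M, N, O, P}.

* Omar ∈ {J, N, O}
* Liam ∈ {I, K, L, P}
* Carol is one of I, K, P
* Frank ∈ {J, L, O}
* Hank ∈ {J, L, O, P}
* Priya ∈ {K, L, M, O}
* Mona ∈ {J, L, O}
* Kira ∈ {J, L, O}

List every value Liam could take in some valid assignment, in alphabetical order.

Among the 8 variables, M fits only Priya (and all 8 values in {I, J, K, L, M, N, O, P} must be used), so Priya = M.
The 7 still-open variables draw from only 7 values {I, J, K, L, N, O, P}, so each is used; only Omar can be N, hence Omar = N.
Kira, Mona, Frank share exactly the 3 values {J, L, O}; by pigeonhole those values go to them, so strike J, L, O from Liam, Hank.
That leaves Hank = P. Remove P from Liam, Carol.
No further eliminations apply; Liam can still be any of I, K.

I, K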